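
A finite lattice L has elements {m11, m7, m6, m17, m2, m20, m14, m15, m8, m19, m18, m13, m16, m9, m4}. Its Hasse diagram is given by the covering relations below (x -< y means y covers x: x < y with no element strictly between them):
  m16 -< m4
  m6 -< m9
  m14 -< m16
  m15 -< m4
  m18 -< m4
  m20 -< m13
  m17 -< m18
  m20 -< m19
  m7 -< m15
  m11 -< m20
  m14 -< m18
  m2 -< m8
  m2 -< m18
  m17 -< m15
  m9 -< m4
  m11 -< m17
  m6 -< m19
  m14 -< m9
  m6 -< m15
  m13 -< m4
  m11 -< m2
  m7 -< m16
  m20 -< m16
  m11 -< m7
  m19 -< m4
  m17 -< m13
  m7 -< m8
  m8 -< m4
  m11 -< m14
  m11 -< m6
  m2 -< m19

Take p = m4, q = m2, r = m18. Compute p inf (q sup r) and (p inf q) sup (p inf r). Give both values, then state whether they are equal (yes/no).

q sup r = m18, so p inf (q sup r) = m4 inf m18 = m18.
p inf q = m2 and p inf r = m18, so (p inf q) sup (p inf r) = m2 sup m18 = m18.
Equal: yes.

m18; m18; yes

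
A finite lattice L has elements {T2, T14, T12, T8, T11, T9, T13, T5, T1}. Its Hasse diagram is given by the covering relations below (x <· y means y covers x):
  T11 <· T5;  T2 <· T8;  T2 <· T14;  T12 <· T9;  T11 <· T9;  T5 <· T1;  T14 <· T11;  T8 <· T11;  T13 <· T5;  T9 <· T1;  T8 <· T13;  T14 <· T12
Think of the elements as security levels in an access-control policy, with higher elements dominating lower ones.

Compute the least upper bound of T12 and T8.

T9

Common upper bounds of {T12, T8}: T1, T9.
The least among these is T9.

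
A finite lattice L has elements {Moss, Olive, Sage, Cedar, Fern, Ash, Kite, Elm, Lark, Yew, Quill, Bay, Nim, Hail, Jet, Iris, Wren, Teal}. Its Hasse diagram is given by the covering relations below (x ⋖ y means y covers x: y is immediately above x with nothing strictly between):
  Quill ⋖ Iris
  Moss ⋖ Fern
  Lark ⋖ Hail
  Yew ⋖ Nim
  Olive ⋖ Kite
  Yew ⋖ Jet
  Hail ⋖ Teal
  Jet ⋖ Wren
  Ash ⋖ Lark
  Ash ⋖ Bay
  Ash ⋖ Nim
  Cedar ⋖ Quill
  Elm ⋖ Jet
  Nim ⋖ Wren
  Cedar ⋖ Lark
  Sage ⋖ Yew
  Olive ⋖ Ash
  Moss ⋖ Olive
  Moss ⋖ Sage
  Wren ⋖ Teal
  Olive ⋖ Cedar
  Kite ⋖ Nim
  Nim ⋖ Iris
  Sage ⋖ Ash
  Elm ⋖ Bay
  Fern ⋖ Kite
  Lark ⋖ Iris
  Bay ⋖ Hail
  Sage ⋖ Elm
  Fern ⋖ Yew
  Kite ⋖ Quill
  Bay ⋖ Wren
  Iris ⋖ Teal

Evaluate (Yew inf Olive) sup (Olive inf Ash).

Yew ∧ Olive = Moss
Olive ∧ Ash = Olive
Moss ∨ Olive = Olive

Olive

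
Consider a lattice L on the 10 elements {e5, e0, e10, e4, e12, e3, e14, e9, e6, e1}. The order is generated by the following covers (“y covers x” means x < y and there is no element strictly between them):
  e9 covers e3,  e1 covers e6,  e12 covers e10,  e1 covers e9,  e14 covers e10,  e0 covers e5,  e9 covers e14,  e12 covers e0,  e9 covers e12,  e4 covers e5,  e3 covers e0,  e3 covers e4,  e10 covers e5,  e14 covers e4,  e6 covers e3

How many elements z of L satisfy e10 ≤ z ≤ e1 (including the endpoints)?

5

The interval [e10, e1] = {e1, e10, e12, e14, e9}, which has 5 elements.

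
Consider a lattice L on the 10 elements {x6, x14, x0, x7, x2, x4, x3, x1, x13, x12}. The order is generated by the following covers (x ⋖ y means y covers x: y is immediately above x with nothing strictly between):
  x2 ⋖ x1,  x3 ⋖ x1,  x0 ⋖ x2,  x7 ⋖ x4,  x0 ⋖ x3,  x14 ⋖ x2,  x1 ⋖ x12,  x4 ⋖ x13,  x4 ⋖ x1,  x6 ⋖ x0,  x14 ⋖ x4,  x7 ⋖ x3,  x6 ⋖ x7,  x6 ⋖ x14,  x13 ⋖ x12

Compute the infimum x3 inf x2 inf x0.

x0

Common lower bounds of {x3, x2, x0}: x0, x6.
The greatest among these is x0.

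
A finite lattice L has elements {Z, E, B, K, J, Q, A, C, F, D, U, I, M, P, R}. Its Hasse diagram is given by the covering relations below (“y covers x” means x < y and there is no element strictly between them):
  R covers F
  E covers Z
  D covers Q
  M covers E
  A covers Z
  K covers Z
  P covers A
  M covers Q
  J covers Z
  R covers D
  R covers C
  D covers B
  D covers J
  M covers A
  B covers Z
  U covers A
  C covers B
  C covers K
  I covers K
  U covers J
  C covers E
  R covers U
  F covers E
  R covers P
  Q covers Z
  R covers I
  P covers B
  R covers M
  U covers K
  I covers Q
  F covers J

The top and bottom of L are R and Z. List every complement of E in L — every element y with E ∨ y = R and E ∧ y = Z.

D, I, P, U

Need y with E ∨ y = R and E ∧ y = Z.
Checking each element gives: D, I, P, U.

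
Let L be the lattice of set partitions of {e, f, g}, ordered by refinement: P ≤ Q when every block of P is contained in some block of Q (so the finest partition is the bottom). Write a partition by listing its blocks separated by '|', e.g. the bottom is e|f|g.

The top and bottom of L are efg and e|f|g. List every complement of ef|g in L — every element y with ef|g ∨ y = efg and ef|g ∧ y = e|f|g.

Need y with ef|g ∨ y = efg and ef|g ∧ y = e|f|g.
Checking each element gives: eg|f, e|fg.

eg|f, e|fg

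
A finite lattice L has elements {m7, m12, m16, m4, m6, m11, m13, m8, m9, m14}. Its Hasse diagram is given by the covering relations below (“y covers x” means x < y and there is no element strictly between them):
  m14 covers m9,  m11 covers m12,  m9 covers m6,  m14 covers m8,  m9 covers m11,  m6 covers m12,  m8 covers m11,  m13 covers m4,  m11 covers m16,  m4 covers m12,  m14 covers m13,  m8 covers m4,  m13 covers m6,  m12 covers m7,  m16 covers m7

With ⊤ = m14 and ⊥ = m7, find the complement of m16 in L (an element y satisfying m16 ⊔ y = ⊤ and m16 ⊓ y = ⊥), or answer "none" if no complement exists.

m13

Need y with m16 ∨ y = m14 and m16 ∧ y = m7.
Checking each element gives: m13.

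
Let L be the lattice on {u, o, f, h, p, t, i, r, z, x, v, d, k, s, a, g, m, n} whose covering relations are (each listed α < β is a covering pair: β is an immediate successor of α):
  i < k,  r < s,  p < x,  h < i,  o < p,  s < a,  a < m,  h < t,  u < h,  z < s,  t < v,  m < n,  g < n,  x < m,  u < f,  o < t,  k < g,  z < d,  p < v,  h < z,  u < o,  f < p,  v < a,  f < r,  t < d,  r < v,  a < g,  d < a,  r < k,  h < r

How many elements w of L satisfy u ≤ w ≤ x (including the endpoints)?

The interval [u, x] = {f, o, p, u, x}, which has 5 elements.

5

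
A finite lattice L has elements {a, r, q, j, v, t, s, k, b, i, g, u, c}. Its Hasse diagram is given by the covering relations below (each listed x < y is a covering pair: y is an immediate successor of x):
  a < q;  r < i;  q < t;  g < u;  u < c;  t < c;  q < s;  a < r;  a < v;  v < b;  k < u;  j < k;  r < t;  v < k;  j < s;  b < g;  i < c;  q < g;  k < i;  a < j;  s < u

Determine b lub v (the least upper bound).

b

Common upper bounds of {b, v}: b, c, g, u.
The least among these is b.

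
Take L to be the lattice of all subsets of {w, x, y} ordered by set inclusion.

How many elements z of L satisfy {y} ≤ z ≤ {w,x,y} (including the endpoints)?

The interval [{y}, {w,x,y}] = {{w,x,y}, {w,y}, {x,y}, {y}}, which has 4 elements.

4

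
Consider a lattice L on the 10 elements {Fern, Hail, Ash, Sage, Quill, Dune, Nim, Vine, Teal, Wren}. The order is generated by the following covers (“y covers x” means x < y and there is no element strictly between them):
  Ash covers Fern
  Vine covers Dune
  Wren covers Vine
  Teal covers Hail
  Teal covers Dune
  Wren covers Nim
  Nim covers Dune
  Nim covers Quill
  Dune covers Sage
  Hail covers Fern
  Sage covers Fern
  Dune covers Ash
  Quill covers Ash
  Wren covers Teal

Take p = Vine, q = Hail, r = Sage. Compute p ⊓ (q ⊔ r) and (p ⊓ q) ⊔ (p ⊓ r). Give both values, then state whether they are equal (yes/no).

Dune; Sage; no

q ⊔ r = Teal, so p ⊓ (q ⊔ r) = Vine ⊓ Teal = Dune.
p ⊓ q = Fern and p ⊓ r = Sage, so (p ⊓ q) ⊔ (p ⊓ r) = Fern ⊔ Sage = Sage.
Equal: no.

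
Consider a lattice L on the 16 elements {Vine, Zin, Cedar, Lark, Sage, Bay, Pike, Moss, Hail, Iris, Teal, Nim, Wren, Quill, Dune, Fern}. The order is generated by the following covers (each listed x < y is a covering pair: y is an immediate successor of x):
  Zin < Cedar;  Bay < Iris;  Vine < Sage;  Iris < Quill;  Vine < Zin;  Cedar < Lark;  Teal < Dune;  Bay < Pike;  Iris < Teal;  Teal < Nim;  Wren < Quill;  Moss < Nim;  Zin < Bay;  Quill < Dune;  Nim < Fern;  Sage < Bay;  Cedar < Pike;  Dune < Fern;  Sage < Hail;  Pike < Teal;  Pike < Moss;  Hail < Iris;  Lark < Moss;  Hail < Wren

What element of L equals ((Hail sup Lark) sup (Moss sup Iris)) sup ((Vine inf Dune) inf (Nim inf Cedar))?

Nim

Hail ∨ Lark = Nim
Moss ∨ Iris = Nim
Nim ∨ Nim = Nim
Vine ∧ Dune = Vine
Nim ∧ Cedar = Cedar
Vine ∧ Cedar = Vine
Nim ∨ Vine = Nim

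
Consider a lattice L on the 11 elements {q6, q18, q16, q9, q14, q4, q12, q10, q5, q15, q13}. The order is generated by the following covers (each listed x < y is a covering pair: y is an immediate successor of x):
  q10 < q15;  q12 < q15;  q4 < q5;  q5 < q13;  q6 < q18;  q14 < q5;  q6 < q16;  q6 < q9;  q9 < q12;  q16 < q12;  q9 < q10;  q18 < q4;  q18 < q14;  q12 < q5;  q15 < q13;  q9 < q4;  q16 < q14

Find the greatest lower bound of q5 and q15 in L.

Common lower bounds of {q5, q15}: q12, q16, q6, q9.
The greatest among these is q12.

q12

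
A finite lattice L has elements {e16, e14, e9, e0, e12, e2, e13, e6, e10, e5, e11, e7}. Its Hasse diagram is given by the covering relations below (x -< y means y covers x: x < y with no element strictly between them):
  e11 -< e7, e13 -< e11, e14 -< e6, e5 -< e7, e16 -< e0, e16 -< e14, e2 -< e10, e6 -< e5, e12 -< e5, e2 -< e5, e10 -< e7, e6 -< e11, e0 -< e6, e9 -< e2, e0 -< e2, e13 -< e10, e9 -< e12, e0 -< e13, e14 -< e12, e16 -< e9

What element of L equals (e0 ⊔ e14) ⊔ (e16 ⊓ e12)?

e6

e0 ∨ e14 = e6
e16 ∧ e12 = e16
e6 ∨ e16 = e6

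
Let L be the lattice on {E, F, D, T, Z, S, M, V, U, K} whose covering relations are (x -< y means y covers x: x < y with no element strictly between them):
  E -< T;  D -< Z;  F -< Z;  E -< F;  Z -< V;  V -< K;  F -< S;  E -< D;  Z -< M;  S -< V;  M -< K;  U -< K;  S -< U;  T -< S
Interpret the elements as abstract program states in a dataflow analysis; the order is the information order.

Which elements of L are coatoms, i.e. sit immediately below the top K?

The coatoms are exactly the elements covered by K: M, U, V.

M, U, V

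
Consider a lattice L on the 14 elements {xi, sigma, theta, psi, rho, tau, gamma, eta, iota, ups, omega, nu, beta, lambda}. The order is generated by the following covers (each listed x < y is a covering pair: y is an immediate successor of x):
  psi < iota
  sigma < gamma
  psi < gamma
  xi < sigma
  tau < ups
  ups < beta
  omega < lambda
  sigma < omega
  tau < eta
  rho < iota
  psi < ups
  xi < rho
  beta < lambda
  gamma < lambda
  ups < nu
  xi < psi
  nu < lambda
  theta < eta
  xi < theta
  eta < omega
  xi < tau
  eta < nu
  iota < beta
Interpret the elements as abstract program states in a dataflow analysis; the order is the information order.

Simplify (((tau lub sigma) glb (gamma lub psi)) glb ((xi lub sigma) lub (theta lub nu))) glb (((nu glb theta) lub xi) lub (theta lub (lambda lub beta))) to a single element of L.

tau ∨ sigma = omega
gamma ∨ psi = gamma
omega ∧ gamma = sigma
xi ∨ sigma = sigma
theta ∨ nu = nu
sigma ∨ nu = lambda
sigma ∧ lambda = sigma
nu ∧ theta = theta
theta ∨ xi = theta
lambda ∨ beta = lambda
theta ∨ lambda = lambda
theta ∨ lambda = lambda
sigma ∧ lambda = sigma

sigma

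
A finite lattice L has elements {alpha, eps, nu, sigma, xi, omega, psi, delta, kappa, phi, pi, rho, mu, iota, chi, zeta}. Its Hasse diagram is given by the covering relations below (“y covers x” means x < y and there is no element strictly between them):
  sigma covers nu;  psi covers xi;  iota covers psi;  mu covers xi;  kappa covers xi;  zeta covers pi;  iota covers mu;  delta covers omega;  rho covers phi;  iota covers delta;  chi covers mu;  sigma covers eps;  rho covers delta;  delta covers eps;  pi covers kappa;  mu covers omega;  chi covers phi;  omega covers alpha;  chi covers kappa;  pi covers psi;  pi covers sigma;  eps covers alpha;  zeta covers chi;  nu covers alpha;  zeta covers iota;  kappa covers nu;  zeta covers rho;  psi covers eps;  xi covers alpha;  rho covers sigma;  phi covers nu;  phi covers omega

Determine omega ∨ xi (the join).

Common upper bounds of {omega, xi}: chi, iota, mu, zeta.
The least among these is mu.

mu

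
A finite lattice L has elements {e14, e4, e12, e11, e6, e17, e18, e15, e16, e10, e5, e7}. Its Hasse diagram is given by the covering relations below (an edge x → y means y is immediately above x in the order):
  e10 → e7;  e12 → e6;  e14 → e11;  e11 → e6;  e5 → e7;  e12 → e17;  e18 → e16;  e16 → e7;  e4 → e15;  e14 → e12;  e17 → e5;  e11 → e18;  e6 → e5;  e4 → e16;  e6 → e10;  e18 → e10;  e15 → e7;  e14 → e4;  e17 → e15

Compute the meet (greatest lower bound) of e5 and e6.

e6

Common lower bounds of {e5, e6}: e11, e12, e14, e6.
The greatest among these is e6.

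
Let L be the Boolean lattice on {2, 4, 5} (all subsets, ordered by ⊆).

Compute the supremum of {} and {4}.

Common upper bounds of {{}, {4}}: {2,4,5}, {2,4}, {4,5}, {4}.
The least among these is {4}.

{4}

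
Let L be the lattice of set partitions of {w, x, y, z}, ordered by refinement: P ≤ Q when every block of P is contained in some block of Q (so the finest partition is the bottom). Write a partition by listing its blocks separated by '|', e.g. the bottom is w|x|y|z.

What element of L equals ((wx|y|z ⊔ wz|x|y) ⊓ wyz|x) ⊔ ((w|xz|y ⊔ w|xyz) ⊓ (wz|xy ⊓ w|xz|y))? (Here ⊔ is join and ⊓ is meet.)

wx|y|z ∨ wz|x|y = wxz|y
wxz|y ∧ wyz|x = wz|x|y
w|xz|y ∨ w|xyz = w|xyz
wz|xy ∧ w|xz|y = w|x|y|z
w|xyz ∧ w|x|y|z = w|x|y|z
wz|x|y ∨ w|x|y|z = wz|x|y

wz|x|y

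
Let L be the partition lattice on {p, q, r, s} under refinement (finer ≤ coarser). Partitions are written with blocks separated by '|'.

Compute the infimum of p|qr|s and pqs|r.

p|q|r|s

The meet (common refinement) of p|qr|s and pqs|r intersects blocks pairwise, giving p|q|r|s.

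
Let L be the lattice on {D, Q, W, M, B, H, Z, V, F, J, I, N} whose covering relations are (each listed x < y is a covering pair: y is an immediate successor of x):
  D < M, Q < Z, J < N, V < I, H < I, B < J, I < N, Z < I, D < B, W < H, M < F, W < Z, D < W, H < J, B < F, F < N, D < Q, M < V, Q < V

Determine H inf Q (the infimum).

Common lower bounds of {H, Q}: D.
The greatest among these is D.

D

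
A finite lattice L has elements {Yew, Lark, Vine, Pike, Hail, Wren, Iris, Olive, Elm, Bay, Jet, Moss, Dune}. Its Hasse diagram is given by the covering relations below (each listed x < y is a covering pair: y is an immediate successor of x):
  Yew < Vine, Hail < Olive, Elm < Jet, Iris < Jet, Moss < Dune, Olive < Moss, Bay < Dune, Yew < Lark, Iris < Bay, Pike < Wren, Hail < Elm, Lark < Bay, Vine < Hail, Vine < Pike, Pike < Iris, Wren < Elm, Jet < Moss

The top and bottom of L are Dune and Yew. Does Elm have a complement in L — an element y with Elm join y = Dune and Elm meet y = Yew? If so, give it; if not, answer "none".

Need y with Elm ∨ y = Dune and Elm ∧ y = Yew.
Checking each element gives: Lark.

Lark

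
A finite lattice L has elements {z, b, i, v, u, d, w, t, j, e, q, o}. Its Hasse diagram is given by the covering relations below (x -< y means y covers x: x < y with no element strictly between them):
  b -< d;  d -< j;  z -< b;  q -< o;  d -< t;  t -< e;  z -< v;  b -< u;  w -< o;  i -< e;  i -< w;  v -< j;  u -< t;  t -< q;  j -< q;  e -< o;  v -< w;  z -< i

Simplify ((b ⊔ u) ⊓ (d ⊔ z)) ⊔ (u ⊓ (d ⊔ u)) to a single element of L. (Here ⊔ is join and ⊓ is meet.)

u

b ∨ u = u
d ∨ z = d
u ∧ d = b
d ∨ u = t
u ∧ t = u
b ∨ u = u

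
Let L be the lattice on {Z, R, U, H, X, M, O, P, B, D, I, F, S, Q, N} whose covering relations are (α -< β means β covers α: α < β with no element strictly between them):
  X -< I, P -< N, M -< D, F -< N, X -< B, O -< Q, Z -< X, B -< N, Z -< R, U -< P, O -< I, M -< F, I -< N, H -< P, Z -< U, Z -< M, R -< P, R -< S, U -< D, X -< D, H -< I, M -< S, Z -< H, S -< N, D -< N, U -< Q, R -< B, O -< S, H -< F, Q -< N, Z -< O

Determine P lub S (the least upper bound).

N

Common upper bounds of {P, S}: N.
The least among these is N.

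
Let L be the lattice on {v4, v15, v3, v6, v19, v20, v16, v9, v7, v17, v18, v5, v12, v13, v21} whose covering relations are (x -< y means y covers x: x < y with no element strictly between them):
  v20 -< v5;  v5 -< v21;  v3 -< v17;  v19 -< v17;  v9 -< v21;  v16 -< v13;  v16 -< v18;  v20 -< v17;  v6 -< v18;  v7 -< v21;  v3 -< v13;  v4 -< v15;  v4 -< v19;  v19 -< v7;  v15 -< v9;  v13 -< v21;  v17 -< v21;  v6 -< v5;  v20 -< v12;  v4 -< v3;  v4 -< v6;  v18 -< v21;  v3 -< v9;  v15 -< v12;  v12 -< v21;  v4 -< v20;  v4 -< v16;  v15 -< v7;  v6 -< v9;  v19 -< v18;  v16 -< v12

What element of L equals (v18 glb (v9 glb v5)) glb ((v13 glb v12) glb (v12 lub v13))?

v9 ∧ v5 = v6
v18 ∧ v6 = v6
v13 ∧ v12 = v16
v12 ∨ v13 = v21
v16 ∧ v21 = v16
v6 ∧ v16 = v4

v4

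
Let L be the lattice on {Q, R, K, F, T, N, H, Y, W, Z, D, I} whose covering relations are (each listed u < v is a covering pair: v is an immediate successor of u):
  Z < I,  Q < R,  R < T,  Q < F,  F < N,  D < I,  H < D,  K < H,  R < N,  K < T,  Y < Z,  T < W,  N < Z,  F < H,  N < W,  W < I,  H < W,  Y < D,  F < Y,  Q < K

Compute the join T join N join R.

W

Common upper bounds of {T, N, R}: I, W.
The least among these is W.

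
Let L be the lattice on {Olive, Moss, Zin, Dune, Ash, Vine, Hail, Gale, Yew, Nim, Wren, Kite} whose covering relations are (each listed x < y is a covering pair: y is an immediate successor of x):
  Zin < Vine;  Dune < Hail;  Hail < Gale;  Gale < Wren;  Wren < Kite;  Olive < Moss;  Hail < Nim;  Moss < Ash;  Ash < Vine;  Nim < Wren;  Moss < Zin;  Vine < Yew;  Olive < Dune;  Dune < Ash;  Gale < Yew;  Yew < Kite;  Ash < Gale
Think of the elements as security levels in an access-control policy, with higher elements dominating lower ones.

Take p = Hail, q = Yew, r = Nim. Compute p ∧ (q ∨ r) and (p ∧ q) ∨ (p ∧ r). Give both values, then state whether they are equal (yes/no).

Hail; Hail; yes

q ∨ r = Kite, so p ∧ (q ∨ r) = Hail ∧ Kite = Hail.
p ∧ q = Hail and p ∧ r = Hail, so (p ∧ q) ∨ (p ∧ r) = Hail ∨ Hail = Hail.
Equal: yes.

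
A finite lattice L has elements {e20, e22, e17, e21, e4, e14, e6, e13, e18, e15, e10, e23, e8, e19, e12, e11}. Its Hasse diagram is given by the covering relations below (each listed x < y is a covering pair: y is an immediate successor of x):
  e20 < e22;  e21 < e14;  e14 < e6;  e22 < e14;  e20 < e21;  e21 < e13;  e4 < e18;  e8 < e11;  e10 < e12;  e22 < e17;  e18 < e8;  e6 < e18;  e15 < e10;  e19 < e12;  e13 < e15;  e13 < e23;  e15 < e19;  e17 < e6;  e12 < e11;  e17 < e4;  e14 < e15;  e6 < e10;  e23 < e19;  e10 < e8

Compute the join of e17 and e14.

e6

Common upper bounds of {e17, e14}: e10, e11, e12, e18, e6, e8.
The least among these is e6.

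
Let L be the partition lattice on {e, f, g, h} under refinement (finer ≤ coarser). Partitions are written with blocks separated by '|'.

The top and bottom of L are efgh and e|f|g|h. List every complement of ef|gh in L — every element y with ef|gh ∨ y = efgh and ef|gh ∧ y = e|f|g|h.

Need y with ef|gh ∨ y = efgh and ef|gh ∧ y = e|f|g|h.
Checking each element gives: eg|fh, eg|f|h, eh|fg, eh|f|g, e|fg|h, e|fh|g.

eg|fh, eg|f|h, eh|fg, eh|f|g, e|fg|h, e|fh|g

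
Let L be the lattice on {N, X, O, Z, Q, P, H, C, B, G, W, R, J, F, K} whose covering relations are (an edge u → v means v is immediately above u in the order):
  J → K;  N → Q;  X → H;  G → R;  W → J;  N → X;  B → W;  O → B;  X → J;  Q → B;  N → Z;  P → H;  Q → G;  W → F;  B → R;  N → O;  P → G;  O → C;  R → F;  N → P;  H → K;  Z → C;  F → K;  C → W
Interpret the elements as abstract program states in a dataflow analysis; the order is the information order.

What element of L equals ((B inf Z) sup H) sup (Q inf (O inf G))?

B ∧ Z = N
N ∨ H = H
O ∧ G = N
Q ∧ N = N
H ∨ N = H

H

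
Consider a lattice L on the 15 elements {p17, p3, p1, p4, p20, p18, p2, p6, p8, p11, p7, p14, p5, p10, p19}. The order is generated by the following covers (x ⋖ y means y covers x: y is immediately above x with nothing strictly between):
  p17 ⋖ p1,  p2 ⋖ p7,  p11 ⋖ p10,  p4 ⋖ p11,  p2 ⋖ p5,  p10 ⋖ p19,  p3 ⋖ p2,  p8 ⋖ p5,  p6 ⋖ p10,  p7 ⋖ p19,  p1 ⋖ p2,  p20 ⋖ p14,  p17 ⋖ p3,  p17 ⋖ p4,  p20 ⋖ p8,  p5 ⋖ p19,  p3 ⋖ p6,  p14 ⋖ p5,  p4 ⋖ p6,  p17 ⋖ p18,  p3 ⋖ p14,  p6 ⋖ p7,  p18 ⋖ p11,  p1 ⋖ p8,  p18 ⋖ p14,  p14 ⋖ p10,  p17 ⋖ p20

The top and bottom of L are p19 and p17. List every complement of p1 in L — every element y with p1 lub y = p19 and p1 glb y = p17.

p10, p11

Need y with p1 ∨ y = p19 and p1 ∧ y = p17.
Checking each element gives: p10, p11.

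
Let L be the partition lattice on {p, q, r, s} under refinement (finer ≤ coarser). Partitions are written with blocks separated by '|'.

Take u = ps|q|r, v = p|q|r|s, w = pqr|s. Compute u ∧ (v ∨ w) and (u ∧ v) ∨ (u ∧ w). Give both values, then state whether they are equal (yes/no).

v ∨ w = pqr|s, so u ∧ (v ∨ w) = ps|q|r ∧ pqr|s = p|q|r|s.
u ∧ v = p|q|r|s and u ∧ w = p|q|r|s, so (u ∧ v) ∨ (u ∧ w) = p|q|r|s ∨ p|q|r|s = p|q|r|s.
Equal: yes.

p|q|r|s; p|q|r|s; yes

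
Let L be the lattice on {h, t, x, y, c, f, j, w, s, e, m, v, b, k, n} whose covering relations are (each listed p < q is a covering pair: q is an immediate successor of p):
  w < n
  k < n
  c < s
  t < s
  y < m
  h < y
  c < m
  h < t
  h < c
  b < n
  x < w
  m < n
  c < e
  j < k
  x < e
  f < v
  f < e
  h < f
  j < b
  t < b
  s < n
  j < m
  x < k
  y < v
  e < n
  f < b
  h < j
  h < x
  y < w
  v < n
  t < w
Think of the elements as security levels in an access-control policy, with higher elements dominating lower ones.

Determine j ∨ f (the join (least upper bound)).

b

Common upper bounds of {j, f}: b, n.
The least among these is b.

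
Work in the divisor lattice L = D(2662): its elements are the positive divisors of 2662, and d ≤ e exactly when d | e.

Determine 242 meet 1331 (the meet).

In the divisibility order, the meet is the greatest common divisor: gcd(242, 1331) = 121.

121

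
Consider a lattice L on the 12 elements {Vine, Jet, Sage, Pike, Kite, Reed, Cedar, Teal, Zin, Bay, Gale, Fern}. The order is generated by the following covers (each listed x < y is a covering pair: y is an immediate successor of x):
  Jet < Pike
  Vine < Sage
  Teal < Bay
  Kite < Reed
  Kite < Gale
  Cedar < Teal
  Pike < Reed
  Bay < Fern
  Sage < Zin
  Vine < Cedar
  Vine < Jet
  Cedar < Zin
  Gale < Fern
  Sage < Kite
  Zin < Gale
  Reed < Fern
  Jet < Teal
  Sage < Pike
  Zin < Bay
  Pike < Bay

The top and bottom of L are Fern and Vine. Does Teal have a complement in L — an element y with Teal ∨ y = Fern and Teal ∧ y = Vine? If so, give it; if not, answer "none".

Need y with Teal ∨ y = Fern and Teal ∧ y = Vine.
Checking each element gives: Kite.

Kite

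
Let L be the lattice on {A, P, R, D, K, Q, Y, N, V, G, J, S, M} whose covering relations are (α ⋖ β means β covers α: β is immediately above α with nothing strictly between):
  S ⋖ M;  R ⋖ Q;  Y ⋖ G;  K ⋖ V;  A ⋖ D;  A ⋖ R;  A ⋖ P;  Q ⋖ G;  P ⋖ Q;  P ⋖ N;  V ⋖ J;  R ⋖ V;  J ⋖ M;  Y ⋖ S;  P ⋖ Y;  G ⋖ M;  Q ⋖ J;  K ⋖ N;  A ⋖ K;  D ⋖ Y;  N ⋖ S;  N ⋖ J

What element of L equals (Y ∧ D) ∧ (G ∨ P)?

D

Y ∧ D = D
G ∨ P = G
D ∧ G = D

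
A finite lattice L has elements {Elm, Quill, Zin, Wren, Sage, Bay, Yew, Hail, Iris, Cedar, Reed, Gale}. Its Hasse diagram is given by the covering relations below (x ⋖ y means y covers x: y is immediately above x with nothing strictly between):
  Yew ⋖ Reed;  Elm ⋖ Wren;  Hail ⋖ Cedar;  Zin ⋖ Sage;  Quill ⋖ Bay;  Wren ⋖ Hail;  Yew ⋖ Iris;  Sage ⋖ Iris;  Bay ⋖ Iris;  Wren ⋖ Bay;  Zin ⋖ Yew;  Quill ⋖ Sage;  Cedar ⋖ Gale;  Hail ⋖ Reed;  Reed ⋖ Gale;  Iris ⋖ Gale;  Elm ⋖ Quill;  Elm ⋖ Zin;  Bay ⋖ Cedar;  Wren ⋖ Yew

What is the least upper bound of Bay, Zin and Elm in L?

Iris

Common upper bounds of {Bay, Zin, Elm}: Gale, Iris.
The least among these is Iris.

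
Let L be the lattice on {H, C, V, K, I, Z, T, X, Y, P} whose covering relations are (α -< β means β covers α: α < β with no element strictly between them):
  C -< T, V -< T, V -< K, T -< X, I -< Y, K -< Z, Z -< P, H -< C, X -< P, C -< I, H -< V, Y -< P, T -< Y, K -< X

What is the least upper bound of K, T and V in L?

Common upper bounds of {K, T, V}: P, X.
The least among these is X.

X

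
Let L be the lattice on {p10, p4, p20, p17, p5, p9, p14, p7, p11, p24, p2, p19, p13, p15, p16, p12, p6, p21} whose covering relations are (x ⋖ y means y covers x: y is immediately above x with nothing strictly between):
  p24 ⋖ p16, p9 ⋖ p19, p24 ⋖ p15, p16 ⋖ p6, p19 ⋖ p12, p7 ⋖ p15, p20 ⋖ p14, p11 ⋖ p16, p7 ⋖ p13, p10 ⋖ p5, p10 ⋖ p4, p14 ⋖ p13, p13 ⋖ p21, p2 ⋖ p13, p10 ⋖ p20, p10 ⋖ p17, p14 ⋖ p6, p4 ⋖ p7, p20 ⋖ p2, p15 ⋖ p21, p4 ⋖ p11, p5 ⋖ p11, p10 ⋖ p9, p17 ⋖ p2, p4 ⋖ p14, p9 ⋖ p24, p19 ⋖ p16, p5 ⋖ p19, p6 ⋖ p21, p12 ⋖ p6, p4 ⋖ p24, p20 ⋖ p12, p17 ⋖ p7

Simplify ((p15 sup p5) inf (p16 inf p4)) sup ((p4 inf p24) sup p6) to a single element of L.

p15 ∨ p5 = p21
p16 ∧ p4 = p4
p21 ∧ p4 = p4
p4 ∧ p24 = p4
p4 ∨ p6 = p6
p4 ∨ p6 = p6

p6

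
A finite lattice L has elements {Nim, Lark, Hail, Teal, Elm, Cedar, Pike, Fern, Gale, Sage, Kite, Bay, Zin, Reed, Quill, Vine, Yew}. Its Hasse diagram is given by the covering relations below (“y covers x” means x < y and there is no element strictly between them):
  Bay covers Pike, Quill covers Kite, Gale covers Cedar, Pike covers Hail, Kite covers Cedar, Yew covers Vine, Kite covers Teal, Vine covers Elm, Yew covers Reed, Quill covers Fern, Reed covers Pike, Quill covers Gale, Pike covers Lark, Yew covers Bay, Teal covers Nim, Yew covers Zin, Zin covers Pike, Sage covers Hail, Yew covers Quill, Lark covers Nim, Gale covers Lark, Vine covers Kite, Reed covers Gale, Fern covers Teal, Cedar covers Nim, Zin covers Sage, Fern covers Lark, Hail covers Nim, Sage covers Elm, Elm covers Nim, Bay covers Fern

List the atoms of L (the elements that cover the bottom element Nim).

The atoms are exactly the elements that cover Nim: Cedar, Elm, Hail, Lark, Teal.

Cedar, Elm, Hail, Lark, Teal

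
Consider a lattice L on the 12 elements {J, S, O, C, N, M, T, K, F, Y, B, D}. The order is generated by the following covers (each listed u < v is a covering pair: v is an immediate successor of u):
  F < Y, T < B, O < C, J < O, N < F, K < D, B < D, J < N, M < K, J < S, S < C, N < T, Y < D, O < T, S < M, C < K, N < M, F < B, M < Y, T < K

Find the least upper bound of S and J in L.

Common upper bounds of {S, J}: C, D, K, M, S, Y.
The least among these is S.

S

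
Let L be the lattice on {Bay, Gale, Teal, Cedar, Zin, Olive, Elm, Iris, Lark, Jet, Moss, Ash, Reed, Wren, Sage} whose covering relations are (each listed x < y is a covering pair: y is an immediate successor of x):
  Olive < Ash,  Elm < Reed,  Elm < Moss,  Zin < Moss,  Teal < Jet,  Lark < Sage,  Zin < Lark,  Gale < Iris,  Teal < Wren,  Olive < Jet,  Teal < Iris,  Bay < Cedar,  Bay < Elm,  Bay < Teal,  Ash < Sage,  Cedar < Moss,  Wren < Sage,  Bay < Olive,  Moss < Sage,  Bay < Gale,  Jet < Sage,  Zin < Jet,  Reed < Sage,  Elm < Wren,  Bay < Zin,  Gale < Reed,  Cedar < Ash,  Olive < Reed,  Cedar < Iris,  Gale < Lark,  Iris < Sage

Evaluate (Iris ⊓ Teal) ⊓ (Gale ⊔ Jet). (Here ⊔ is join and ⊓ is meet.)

Iris ∧ Teal = Teal
Gale ∨ Jet = Sage
Teal ∧ Sage = Teal

Teal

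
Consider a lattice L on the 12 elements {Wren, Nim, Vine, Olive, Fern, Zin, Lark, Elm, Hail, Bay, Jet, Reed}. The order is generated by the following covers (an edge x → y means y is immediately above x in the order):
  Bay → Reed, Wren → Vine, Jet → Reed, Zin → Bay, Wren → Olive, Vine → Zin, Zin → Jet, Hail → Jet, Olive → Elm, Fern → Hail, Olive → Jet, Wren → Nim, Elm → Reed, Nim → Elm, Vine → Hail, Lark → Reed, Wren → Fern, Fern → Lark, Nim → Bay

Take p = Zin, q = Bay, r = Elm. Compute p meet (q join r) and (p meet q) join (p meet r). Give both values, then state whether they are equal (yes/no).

Zin; Zin; yes

q join r = Reed, so p meet (q join r) = Zin meet Reed = Zin.
p meet q = Zin and p meet r = Wren, so (p meet q) join (p meet r) = Zin join Wren = Zin.
Equal: yes.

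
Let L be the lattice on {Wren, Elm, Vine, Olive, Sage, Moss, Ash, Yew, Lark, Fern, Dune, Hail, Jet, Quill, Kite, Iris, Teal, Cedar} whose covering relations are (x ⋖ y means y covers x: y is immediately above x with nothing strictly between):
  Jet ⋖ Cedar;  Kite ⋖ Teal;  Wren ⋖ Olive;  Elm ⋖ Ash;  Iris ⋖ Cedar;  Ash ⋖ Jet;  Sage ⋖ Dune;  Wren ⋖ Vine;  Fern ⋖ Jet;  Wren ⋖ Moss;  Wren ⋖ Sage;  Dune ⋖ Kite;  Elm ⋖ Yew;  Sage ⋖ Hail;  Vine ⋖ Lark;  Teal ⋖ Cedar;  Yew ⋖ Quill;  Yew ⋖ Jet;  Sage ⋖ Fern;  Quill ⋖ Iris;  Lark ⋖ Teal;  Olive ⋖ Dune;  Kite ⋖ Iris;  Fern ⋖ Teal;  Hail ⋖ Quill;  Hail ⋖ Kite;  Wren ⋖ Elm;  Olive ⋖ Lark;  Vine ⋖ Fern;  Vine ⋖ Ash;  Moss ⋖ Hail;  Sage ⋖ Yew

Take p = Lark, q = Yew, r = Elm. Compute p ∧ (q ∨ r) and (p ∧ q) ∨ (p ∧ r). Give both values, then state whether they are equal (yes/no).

Wren; Wren; yes

q ∨ r = Yew, so p ∧ (q ∨ r) = Lark ∧ Yew = Wren.
p ∧ q = Wren and p ∧ r = Wren, so (p ∧ q) ∨ (p ∧ r) = Wren ∨ Wren = Wren.
Equal: yes.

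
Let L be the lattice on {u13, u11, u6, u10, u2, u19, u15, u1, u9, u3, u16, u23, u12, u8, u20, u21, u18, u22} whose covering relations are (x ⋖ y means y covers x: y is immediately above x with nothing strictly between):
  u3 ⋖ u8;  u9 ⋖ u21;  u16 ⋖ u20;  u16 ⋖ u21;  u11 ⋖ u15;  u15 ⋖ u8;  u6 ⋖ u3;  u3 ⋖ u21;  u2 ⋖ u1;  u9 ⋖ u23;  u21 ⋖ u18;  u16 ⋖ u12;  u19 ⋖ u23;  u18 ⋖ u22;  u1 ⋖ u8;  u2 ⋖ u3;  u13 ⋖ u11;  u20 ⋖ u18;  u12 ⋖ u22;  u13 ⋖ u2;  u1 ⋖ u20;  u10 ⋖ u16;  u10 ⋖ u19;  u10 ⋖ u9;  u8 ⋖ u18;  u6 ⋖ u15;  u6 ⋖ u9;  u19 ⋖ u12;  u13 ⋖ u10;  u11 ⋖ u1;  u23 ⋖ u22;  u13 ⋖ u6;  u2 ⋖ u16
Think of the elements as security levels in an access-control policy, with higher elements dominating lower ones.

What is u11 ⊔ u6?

u15

Common upper bounds of {u11, u6}: u15, u18, u22, u8.
The least among these is u15.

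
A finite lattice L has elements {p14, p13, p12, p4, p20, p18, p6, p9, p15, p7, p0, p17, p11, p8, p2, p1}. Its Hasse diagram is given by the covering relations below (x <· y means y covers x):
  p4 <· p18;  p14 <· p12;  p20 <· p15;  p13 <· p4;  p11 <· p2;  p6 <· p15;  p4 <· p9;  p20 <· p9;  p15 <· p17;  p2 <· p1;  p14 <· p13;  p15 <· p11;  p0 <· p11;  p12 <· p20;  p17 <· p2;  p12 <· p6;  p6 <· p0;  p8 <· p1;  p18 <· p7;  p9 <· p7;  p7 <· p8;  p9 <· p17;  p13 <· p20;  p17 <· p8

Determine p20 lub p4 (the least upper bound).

Common upper bounds of {p20, p4}: p1, p17, p2, p7, p8, p9.
The least among these is p9.

p9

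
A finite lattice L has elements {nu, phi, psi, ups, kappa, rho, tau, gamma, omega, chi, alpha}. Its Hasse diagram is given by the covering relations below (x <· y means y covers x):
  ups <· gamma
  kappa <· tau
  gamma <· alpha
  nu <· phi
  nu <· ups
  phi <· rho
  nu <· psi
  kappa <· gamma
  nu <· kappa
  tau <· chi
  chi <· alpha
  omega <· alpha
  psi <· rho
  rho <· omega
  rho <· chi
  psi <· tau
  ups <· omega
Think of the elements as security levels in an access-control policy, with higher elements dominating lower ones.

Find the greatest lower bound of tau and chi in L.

Common lower bounds of {tau, chi}: kappa, nu, psi, tau.
The greatest among these is tau.

tau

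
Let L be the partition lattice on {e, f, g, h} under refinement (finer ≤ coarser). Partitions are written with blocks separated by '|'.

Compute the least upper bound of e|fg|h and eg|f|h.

Common upper bounds of {e|fg|h, eg|f|h}: efgh, efg|h.
The least among these is efg|h.

efg|h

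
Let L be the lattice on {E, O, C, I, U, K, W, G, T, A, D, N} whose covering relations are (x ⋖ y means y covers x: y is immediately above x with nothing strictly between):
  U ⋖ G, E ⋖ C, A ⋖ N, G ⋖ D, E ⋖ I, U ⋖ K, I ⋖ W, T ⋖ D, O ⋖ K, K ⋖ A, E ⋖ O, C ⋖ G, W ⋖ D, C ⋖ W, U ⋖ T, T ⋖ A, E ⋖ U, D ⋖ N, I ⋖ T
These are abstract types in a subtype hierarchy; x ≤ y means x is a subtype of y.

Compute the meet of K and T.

Common lower bounds of {K, T}: E, U.
The greatest among these is U.

U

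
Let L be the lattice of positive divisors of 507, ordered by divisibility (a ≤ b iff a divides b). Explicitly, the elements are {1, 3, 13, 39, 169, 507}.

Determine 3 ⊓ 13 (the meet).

1

Common lower bounds of {3, 13}: 1.
The greatest among these is 1.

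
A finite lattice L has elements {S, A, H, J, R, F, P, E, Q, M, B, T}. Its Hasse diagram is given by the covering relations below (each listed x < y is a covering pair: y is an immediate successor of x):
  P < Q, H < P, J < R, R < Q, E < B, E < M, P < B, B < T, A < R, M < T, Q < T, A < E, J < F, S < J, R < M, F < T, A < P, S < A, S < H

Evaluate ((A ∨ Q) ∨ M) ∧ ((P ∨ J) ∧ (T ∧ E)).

A

A ∨ Q = Q
Q ∨ M = T
P ∨ J = Q
T ∧ E = E
Q ∧ E = A
T ∧ A = A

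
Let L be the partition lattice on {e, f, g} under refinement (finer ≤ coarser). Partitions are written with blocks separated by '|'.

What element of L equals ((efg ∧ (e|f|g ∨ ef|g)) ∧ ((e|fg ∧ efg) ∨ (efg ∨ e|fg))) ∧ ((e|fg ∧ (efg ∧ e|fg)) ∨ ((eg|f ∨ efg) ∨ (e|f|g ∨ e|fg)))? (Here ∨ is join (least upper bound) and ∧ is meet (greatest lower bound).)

ef|g

e|f|g ∨ ef|g = ef|g
efg ∧ ef|g = ef|g
e|fg ∧ efg = e|fg
efg ∨ e|fg = efg
e|fg ∨ efg = efg
ef|g ∧ efg = ef|g
efg ∧ e|fg = e|fg
e|fg ∧ e|fg = e|fg
eg|f ∨ efg = efg
e|f|g ∨ e|fg = e|fg
efg ∨ e|fg = efg
e|fg ∨ efg = efg
ef|g ∧ efg = ef|g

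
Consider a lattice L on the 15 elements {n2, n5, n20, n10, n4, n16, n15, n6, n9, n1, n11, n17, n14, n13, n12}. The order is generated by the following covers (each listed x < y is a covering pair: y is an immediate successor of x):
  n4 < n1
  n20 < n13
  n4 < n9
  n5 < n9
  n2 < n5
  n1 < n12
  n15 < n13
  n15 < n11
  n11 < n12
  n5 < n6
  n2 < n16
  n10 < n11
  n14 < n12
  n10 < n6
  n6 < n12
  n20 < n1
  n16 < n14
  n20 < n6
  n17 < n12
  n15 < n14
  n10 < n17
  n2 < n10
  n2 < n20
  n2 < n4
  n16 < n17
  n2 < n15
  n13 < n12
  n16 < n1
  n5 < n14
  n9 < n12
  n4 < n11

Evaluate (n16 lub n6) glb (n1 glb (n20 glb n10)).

n2

n16 ∨ n6 = n12
n20 ∧ n10 = n2
n1 ∧ n2 = n2
n12 ∧ n2 = n2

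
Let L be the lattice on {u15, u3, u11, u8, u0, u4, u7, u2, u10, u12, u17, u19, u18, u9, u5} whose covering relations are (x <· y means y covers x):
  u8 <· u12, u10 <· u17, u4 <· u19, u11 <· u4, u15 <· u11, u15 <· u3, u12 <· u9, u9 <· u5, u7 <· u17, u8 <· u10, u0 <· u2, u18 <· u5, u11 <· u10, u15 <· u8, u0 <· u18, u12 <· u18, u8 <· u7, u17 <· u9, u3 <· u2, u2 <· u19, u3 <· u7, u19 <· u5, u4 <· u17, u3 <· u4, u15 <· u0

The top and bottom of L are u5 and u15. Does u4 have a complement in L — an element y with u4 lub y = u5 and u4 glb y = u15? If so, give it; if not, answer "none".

u18

Need y with u4 ∨ y = u5 and u4 ∧ y = u15.
Checking each element gives: u18.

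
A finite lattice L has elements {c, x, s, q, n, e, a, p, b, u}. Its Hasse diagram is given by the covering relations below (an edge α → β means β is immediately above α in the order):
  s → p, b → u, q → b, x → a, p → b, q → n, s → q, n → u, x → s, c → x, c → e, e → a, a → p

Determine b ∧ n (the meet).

Common lower bounds of {b, n}: c, q, s, x.
The greatest among these is q.

q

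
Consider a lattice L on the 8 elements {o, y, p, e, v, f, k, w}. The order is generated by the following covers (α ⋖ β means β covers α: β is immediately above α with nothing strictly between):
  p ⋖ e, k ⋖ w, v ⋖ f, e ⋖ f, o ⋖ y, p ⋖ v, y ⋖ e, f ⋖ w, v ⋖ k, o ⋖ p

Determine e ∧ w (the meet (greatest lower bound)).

e

Common lower bounds of {e, w}: e, o, p, y.
The greatest among these is e.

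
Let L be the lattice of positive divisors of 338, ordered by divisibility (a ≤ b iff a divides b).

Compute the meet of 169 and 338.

In the divisibility order, the meet is the greatest common divisor: gcd(169, 338) = 169.

169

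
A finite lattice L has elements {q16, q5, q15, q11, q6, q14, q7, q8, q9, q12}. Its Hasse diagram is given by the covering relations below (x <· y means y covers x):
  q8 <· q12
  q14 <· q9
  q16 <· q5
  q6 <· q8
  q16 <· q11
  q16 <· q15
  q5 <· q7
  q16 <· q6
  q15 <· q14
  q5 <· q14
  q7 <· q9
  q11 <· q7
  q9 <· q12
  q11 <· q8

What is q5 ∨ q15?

q14

Common upper bounds of {q5, q15}: q12, q14, q9.
The least among these is q14.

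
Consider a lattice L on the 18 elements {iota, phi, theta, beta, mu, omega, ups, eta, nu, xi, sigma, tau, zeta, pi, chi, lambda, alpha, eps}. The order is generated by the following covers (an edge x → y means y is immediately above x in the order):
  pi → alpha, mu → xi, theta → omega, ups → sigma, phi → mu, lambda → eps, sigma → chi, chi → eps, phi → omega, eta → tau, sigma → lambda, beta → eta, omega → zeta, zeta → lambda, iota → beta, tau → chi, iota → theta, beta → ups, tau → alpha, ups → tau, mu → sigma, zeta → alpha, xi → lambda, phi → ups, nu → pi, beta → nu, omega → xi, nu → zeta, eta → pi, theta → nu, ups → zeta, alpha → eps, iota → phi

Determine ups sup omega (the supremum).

zeta

Common upper bounds of {ups, omega}: alpha, eps, lambda, zeta.
The least among these is zeta.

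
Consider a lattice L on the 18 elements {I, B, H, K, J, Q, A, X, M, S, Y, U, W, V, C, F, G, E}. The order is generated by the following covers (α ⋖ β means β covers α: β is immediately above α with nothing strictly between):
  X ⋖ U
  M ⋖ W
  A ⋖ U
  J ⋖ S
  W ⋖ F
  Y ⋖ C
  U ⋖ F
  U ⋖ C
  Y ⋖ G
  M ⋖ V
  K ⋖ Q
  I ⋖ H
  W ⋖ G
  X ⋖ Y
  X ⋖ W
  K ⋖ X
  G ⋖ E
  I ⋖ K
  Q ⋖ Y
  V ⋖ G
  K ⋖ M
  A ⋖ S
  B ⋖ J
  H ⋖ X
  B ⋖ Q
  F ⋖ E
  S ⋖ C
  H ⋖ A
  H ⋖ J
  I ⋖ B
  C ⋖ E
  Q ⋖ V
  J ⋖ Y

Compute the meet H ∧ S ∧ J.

Common lower bounds of {H, S, J}: H, I.
The greatest among these is H.

H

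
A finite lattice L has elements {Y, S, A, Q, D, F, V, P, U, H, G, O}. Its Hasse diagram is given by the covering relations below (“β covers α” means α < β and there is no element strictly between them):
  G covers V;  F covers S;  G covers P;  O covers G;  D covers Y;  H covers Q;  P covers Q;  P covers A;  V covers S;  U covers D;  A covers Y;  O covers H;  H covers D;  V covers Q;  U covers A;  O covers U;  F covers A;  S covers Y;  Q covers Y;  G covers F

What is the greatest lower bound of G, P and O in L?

P

Common lower bounds of {G, P, O}: A, P, Q, Y.
The greatest among these is P.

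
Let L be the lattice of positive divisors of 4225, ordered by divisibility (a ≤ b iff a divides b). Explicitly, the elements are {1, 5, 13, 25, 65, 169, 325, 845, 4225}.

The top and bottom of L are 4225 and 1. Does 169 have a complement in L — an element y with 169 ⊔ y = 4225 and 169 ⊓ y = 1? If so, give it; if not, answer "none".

25

Need y with 169 ∨ y = 4225 and 169 ∧ y = 1.
Checking each element gives: 25.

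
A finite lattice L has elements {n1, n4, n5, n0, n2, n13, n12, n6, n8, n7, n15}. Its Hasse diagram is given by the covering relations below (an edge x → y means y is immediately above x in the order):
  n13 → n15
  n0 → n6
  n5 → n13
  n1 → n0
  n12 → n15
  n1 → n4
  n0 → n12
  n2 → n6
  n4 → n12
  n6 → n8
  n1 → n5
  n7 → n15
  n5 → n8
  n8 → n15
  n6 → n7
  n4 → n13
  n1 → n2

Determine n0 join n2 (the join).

n6

Common upper bounds of {n0, n2}: n15, n6, n7, n8.
The least among these is n6.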